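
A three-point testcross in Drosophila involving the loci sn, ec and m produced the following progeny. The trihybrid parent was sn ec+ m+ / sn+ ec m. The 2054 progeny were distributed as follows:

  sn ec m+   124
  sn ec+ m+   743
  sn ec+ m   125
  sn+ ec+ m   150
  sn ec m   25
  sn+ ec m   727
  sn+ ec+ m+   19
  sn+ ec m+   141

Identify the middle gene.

sn

The two rarest classes, sn+ ec+ m+ and sn ec m, are the double crossovers. Comparing them with the parentals, only the sn allele has switched, so sn is the middle locus and the order is ec – sn – m.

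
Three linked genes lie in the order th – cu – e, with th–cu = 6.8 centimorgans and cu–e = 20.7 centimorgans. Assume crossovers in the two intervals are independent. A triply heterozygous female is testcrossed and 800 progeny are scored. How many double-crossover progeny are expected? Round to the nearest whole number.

Map distances give recombination frequencies of 0.068 and 0.207 for the two intervals.
With no interference, expected double-crossover frequency = 0.068 × 0.207 = 0.01408.
Expected number = 0.01408 × 800 = 11.26 ≈ 11.

11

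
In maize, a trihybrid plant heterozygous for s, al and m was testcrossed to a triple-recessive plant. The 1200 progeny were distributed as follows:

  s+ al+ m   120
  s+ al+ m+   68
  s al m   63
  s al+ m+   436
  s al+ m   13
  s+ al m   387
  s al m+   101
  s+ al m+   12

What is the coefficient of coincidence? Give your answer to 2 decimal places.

0.78

The two most frequent reciprocal classes, s+ al m and s al+ m+, are the parental types, so the F1 was s+ al m / s al+ m+.
The two rarest classes, s+ al m+ and s al+ m, are the double crossovers. Comparing them with the parentals, only the m allele has switched, so m is the middle locus and the order is s – m – al.
s–m: (131 + 25)/1200 = 0.1300; m–al: (221 + 25)/1200 = 0.2050.
Expected DCO frequency = 0.1300 × 0.2050 ≈ 0.02665; observed = 25/1200 ≈ 0.02083.
Coefficient of coincidence = 0.02083/0.02665 ≈ 0.78.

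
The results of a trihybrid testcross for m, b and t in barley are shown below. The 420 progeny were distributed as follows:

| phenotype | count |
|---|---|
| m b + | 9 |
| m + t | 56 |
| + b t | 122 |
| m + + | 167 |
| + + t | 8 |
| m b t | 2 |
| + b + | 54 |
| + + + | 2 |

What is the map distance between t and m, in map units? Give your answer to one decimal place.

The two most frequent reciprocal classes, m + + and + b t, are the parental types, so the F1 was m + + / + b t.
The two rarest classes, + + + and m b t, are the double crossovers. Comparing them with the parentals, only the m allele has switched, so m is the middle locus and the order is b – m – t.
Crossovers in the m–t interval produce the single-crossover classes m + t and + b + (56 + 54 = 110) plus the double crossovers (4).
RF(m–t) = (110 + 4) / 420 = 114/420 = 0.2714 → 27.1 map units.

27.1 map units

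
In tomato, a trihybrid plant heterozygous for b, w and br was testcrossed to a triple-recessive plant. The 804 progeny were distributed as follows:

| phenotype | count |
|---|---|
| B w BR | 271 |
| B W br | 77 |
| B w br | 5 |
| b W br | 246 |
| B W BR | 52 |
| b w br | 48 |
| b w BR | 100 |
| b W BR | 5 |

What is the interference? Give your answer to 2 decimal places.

The two most frequent reciprocal classes, B w BR and b W br, are the parental types, so the F1 was B w BR / b W br.
The two rarest classes, B w br and b W BR, are the double crossovers. Comparing them with the parentals, only the br allele has switched, so br is the middle locus and the order is b – br – w.
b–br: (177 + 10)/804 = 0.2326; br–w: (100 + 10)/804 = 0.1368.
Expected DCO frequency = 0.2326 × 0.1368 ≈ 0.03182; observed = 10/804 ≈ 0.01244.
Coefficient of coincidence = 0.01244/0.03182 ≈ 0.39; interference = 1 − 0.39 = 0.61.

0.61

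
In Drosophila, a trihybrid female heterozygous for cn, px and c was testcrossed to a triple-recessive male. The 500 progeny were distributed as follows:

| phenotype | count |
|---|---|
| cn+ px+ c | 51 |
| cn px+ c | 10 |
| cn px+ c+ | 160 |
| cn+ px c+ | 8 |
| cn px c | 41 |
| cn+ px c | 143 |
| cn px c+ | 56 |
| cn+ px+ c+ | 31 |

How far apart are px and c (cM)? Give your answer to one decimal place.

The two most frequent reciprocal classes, cn px+ c+ and cn+ px c, are the parental types, so the F1 was cn px+ c+ / cn+ px c.
The two rarest classes, cn px+ c and cn+ px c+, are the double crossovers. Comparing them with the parentals, only the c allele has switched, so c is the middle locus and the order is px – c – cn.
Crossovers in the px–c interval produce the single-crossover classes cn px c+ and cn+ px+ c (56 + 51 = 107) plus the double crossovers (18).
RF(px–c) = (107 + 18) / 500 = 125/500 = 0.2500 → 25.0 cM.

25.0 cM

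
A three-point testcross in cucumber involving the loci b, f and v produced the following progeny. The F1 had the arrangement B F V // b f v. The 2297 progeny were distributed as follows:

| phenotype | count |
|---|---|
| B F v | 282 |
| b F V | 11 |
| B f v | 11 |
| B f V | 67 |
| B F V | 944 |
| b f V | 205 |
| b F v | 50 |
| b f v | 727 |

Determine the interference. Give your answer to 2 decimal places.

0.29

The two rarest classes, b F V and B f v, are the double crossovers. Comparing them with the parentals, only the b allele has switched, so b is the middle locus and the order is f – b – v.
f–b: (117 + 22)/2297 = 0.0605; b–v: (487 + 22)/2297 = 0.2216.
Expected DCO frequency = 0.0605 × 0.2216 ≈ 0.01341; observed = 22/2297 ≈ 0.00958.
Coefficient of coincidence = 0.00958/0.01341 ≈ 0.71; interference = 1 − 0.71 = 0.29.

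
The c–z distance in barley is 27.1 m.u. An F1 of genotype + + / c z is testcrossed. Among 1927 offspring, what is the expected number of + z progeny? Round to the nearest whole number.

261

A map distance of 27.1 m.u. corresponds to a recombination frequency of 0.271.
The F1 is + + / c z, so + z is a recombinant gamete class with expected frequency r/2 = 0.271/2 = 0.1355.
Expected number = 0.1355 × 1927 = 261.11 ≈ 261.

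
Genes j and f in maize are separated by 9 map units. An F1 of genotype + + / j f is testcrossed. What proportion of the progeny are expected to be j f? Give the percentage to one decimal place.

A map distance of 9 map units corresponds to a recombination frequency of 0.090.
The F1 is + + / j f, so j f is a parental gamete class with expected frequency (1 − r)/2 = 0.910/2 = 0.4550.
That is 0.4550 = 45.5% of the progeny.

45.5%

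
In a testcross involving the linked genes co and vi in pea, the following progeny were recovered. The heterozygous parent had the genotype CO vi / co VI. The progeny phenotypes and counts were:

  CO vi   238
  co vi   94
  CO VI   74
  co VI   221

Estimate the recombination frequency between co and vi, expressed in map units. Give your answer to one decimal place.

The recombinant classes are CO VI and co vi: 74 + 94 = 168.
Recombination frequency = 168/627 = 0.2679 ≈ 26.8%, i.e. 26.8 map units.

26.8 map units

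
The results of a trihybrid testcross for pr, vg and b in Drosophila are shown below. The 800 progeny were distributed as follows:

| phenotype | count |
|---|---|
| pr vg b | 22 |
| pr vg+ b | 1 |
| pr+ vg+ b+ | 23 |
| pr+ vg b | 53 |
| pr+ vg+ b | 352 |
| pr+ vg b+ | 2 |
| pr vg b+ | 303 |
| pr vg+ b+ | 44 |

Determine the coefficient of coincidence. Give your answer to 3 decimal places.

The two most frequent reciprocal classes, pr+ vg+ b and pr vg b+, are the parental types, so the F1 was pr+ vg+ b / pr vg b+.
The two rarest classes, pr vg+ b and pr+ vg b+, are the double crossovers. Comparing them with the parentals, only the pr allele has switched, so pr is the middle locus and the order is vg – pr – b.
vg–pr: (97 + 3)/800 = 0.1250; pr–b: (45 + 3)/800 = 0.0600.
Expected DCO frequency = 0.1250 × 0.0600 ≈ 0.00750; observed = 3/800 ≈ 0.00375.
Coefficient of coincidence = 0.00375/0.00750 ≈ 0.500.

0.500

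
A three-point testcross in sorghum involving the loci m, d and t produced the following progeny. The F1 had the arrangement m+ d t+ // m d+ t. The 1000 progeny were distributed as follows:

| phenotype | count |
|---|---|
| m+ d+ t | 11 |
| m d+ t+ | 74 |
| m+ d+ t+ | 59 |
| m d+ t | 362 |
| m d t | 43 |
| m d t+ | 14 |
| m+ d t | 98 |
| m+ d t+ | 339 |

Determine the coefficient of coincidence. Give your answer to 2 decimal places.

1.00

The two rarest classes, m d t+ and m+ d+ t, are the double crossovers. Comparing them with the parentals, only the m allele has switched, so m is the middle locus and the order is t – m – d.
t–m: (172 + 25)/1000 = 0.1970; m–d: (102 + 25)/1000 = 0.1270.
Expected DCO frequency = 0.1970 × 0.1270 ≈ 0.02502; observed = 25/1000 ≈ 0.02500.
Coefficient of coincidence = 0.02500/0.02502 ≈ 1.00.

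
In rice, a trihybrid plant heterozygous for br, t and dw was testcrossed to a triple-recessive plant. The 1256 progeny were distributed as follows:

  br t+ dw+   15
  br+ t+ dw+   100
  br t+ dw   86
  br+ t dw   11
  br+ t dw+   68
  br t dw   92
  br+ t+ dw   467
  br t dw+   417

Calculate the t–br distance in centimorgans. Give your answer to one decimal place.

14.3 centimorgans

The two most frequent reciprocal classes, br t dw+ and br+ t+ dw, are the parental types, so the F1 was br t dw+ / br+ t+ dw.
The two rarest classes, br t+ dw+ and br+ t dw, are the double crossovers. Comparing them with the parentals, only the t allele has switched, so t is the middle locus and the order is br – t – dw.
Crossovers in the br–t interval produce the single-crossover classes br+ t dw+ and br t+ dw (68 + 86 = 154) plus the double crossovers (26).
RF(br–t) = (154 + 26) / 1256 = 180/1256 = 0.1433 → 14.3 centimorgans.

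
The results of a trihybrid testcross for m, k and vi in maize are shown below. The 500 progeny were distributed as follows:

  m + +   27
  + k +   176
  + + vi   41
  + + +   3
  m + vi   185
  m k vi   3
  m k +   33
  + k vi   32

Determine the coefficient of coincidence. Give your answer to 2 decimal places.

0.58

The two most frequent reciprocal classes, m + vi and + k +, are the parental types, so the F1 was m + vi / + k +.
The two rarest classes, m k vi and + + +, are the double crossovers. Comparing them with the parentals, only the k allele has switched, so k is the middle locus and the order is vi – k – m.
vi–k: (59 + 6)/500 = 0.1300; k–m: (74 + 6)/500 = 0.1600.
Expected DCO frequency = 0.1300 × 0.1600 ≈ 0.02080; observed = 6/500 ≈ 0.01200.
Coefficient of coincidence = 0.01200/0.02080 ≈ 0.58.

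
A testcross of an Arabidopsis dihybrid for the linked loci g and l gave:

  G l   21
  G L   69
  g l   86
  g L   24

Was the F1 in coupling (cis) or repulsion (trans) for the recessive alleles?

cis

The two most frequent classes are G L (69) and g l (86); these are the parental (non-recombinant) types.
So the F1 carried G L on one chromosome and g l on the other — the recessive alleles are on the same chromosome (cis / coupling).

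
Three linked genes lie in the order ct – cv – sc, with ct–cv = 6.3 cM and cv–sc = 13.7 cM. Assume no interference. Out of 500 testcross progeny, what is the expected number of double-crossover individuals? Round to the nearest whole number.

4

Map distances give recombination frequencies of 0.063 and 0.137 for the two intervals.
With no interference, expected double-crossover frequency = 0.063 × 0.137 = 0.00863.
Expected number = 0.00863 × 500 = 4.32 ≈ 4.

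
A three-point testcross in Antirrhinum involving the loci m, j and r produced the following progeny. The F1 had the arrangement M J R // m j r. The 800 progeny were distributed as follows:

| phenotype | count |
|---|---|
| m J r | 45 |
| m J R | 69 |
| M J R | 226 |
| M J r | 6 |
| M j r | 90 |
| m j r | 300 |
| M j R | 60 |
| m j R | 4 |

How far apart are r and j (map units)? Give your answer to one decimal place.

The two rarest classes, M J r and m j R, are the double crossovers. Comparing them with the parentals, only the r allele has switched, so r is the middle locus and the order is m – r – j.
Crossovers in the r–j interval produce the single-crossover classes M j R and m J r (60 + 45 = 105) plus the double crossovers (10).
RF(r–j) = (105 + 10) / 800 = 115/800 = 0.1437 → 14.4 map units.

14.4 map units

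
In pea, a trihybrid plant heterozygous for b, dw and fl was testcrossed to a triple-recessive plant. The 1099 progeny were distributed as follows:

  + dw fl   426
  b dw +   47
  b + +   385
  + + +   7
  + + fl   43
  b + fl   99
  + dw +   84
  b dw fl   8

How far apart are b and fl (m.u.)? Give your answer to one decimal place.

18.0 m.u.

The two most frequent reciprocal classes, b + + and + dw fl, are the parental types, so the F1 was b + + / + dw fl.
The two rarest classes, + + + and b dw fl, are the double crossovers. Comparing them with the parentals, only the b allele has switched, so b is the middle locus and the order is fl – b – dw.
Crossovers in the fl–b interval produce the single-crossover classes b + fl and + dw + (99 + 84 = 183) plus the double crossovers (15).
RF(fl–b) = (183 + 15) / 1099 = 198/1099 = 0.1802 → 18.0 m.u.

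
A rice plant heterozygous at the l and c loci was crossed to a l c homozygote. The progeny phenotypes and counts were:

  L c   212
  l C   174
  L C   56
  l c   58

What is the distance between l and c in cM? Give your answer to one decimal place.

22.8 cM

The two most frequent classes, L c (212) and l C (174), are the parental types, so the F1 was L c / l C.
The recombinant classes are L C and l c: 56 + 58 = 114.
Recombination frequency = 114/500 = 0.2280 ≈ 22.8%, i.e. 22.8 cM.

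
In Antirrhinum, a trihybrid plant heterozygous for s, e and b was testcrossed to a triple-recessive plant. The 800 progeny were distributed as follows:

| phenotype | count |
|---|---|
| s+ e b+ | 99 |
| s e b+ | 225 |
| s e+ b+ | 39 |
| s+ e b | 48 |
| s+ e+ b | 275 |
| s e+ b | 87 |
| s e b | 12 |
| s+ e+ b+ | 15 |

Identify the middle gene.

b

The two most frequent reciprocal classes, s+ e+ b and s e b+, are the parental types, so the F1 was s+ e+ b / s e b+.
The two rarest classes, s+ e+ b+ and s e b, are the double crossovers. Comparing them with the parentals, only the b allele has switched, so b is the middle locus and the order is s – b – e.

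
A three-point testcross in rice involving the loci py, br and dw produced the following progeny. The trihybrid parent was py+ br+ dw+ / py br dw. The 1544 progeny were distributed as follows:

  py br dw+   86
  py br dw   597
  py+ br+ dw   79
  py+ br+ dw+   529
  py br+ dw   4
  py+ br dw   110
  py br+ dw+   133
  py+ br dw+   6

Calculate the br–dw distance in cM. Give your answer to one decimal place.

The two rarest classes, py+ br dw+ and py br+ dw, are the double crossovers. Comparing them with the parentals, only the br allele has switched, so br is the middle locus and the order is py – br – dw.
Crossovers in the br–dw interval produce the single-crossover classes py+ br+ dw and py br dw+ (79 + 86 = 165) plus the double crossovers (10).
RF(br–dw) = (165 + 10) / 1544 = 175/1544 = 0.1133 → 11.3 cM.

11.3 cM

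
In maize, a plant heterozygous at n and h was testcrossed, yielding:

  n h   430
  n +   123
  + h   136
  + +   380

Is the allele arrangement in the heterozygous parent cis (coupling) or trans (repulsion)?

The two most frequent classes are + + (380) and n h (430); these are the parental (non-recombinant) types.
So the F1 carried + + on one chromosome and n h on the other — the recessive alleles are on the same chromosome (cis / coupling).

cis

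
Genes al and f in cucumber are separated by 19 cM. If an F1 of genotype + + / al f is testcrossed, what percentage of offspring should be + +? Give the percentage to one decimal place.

A map distance of 19 cM corresponds to a recombination frequency of 0.190.
The F1 is + + / al f, so + + is a parental gamete class with expected frequency (1 − r)/2 = 0.810/2 = 0.4050.
That is 0.4050 = 40.5% of the progeny.

40.5%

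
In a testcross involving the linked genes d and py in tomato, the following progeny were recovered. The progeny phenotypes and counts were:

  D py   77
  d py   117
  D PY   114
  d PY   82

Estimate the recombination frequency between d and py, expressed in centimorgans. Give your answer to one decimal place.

40.8 centimorgans

The two most frequent classes, D PY (114) and d py (117), are the parental types, so the F1 was D PY / d py.
The recombinant classes are D py and d PY: 77 + 82 = 159.
Recombination frequency = 159/390 = 0.4077 ≈ 40.8%, i.e. 40.8 centimorgans.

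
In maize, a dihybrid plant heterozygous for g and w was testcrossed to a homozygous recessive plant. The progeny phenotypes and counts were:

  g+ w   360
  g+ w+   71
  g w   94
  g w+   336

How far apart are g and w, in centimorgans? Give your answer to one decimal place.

The two most frequent classes, g+ w (360) and g w+ (336), are the parental types, so the F1 was g+ w / g w+.
The recombinant classes are g+ w+ and g w: 71 + 94 = 165.
Recombination frequency = 165/861 = 0.1916 ≈ 19.2%, i.e. 19.2 centimorgans.

19.2 centimorgans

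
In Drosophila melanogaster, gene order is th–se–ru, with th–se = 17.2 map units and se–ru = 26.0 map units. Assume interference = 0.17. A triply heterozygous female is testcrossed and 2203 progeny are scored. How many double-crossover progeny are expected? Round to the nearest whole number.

82

Map distances give recombination frequencies of 0.172 and 0.260 for the two intervals.
With interference 0.17 (so coincidence = 0.83), expected double-crossover frequency = 0.172 × 0.260 × 0.83 = 0.03712.
Expected number = 0.03712 × 2203 = 81.77 ≈ 82.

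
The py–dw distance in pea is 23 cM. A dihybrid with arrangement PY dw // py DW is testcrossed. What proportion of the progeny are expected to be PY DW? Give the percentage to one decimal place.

A map distance of 23 cM corresponds to a recombination frequency of 0.230.
The F1 is PY dw / py DW, so PY DW is a recombinant gamete class with expected frequency r/2 = 0.230/2 = 0.1150.
That is 0.1150 = 11.5% of the progeny.

11.5%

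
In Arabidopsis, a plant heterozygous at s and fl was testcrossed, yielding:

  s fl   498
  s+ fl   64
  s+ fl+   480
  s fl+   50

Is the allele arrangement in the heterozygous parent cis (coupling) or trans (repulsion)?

cis

The two most frequent classes are s+ fl+ (480) and s fl (498); these are the parental (non-recombinant) types.
So the F1 carried s+ fl+ on one chromosome and s fl on the other — the recessive alleles are on the same chromosome (cis / coupling).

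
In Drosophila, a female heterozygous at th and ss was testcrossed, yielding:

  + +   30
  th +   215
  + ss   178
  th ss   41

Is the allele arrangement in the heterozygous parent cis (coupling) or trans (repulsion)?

The two most frequent classes are + ss (178) and th + (215); these are the parental (non-recombinant) types.
So the F1 carried + ss on one chromosome and th + on the other — the recessive alleles are on opposite chromosomes (trans / repulsion).

trans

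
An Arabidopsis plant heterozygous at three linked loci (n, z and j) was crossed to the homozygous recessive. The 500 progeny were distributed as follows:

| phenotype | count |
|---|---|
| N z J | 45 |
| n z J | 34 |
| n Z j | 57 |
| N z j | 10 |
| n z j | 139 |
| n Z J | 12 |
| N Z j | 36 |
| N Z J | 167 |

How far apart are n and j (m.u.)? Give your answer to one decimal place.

18.4 m.u.

The two most frequent reciprocal classes, n z j and N Z J, are the parental types, so the F1 was n z j / N Z J.
The two rarest classes, N z j and n Z J, are the double crossovers. Comparing them with the parentals, only the n allele has switched, so n is the middle locus and the order is z – n – j.
Crossovers in the n–j interval produce the single-crossover classes n z J and N Z j (34 + 36 = 70) plus the double crossovers (22).
RF(n–j) = (70 + 22) / 500 = 92/500 = 0.1840 → 18.4 m.u.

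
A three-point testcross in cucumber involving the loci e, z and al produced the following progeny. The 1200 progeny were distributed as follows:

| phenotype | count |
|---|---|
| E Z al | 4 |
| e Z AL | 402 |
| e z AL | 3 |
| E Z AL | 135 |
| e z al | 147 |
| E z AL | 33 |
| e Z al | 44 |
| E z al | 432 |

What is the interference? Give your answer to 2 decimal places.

0.65

The two most frequent reciprocal classes, e Z AL and E z al, are the parental types, so the F1 was e Z AL / E z al.
The two rarest classes, e z AL and E Z al, are the double crossovers. Comparing them with the parentals, only the z allele has switched, so z is the middle locus and the order is e – z – al.
e–z: (282 + 7)/1200 = 0.2408; z–al: (77 + 7)/1200 = 0.0700.
Expected DCO frequency = 0.2408 × 0.0700 ≈ 0.01686; observed = 7/1200 ≈ 0.00583.
Coefficient of coincidence = 0.00583/0.01686 ≈ 0.35; interference = 1 − 0.35 = 0.65.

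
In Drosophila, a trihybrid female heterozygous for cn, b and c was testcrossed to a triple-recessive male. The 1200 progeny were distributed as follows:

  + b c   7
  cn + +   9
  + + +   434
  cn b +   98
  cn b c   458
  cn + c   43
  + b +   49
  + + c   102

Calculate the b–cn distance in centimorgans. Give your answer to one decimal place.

The two most frequent reciprocal classes, + + + and cn b c, are the parental types, so the F1 was + + + / cn b c.
The two rarest classes, cn + + and + b c, are the double crossovers. Comparing them with the parentals, only the cn allele has switched, so cn is the middle locus and the order is b – cn – c.
Crossovers in the b–cn interval produce the single-crossover classes + b + and cn + c (49 + 43 = 92) plus the double crossovers (16).
RF(b–cn) = (92 + 16) / 1200 = 108/1200 = 0.0900 → 9.0 centimorgans.

9.0 centimorgans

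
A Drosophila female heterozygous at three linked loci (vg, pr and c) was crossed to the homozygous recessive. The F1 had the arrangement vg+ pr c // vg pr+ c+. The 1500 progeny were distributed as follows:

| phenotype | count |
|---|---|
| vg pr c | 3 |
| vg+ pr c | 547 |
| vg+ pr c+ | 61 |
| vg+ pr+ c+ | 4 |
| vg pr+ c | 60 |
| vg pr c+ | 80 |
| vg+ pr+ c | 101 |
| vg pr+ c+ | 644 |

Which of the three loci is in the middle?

The two rarest classes, vg pr c and vg+ pr+ c+, are the double crossovers. Comparing them with the parentals, only the vg allele has switched, so vg is the middle locus and the order is pr – vg – c.

vg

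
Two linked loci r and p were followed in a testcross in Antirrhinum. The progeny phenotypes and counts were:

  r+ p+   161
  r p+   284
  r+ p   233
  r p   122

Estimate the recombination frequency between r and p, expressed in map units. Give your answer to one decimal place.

The two most frequent classes, r+ p (233) and r p+ (284), are the parental types, so the F1 was r+ p / r p+.
The recombinant classes are r+ p+ and r p: 161 + 122 = 283.
Recombination frequency = 283/800 = 0.3538 ≈ 35.4%, i.e. 35.4 map units.

35.4 map units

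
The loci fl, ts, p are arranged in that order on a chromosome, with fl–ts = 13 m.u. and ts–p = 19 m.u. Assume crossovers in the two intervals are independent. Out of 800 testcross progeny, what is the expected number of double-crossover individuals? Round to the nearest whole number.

20

Map distances give recombination frequencies of 0.130 and 0.190 for the two intervals.
With no interference, expected double-crossover frequency = 0.130 × 0.190 = 0.02470.
Expected number = 0.02470 × 800 = 19.76 ≈ 20.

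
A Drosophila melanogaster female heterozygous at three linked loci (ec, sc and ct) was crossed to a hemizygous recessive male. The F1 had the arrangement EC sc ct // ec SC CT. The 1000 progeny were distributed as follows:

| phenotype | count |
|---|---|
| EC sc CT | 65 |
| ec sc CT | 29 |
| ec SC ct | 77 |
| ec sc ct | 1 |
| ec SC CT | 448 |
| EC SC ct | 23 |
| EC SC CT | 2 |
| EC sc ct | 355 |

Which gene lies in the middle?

The two rarest classes, ec sc ct and EC SC CT, are the double crossovers. Comparing them with the parentals, only the ec allele has switched, so ec is the middle locus and the order is sc – ec – ct.

ec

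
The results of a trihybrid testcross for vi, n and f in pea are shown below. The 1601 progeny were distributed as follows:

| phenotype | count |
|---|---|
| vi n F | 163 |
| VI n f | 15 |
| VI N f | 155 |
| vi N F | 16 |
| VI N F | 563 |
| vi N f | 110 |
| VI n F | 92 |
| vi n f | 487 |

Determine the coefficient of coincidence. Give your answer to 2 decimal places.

0.61

The two most frequent reciprocal classes, VI N F and vi n f, are the parental types, so the F1 was VI N F / vi n f.
The two rarest classes, vi N F and VI n f, are the double crossovers. Comparing them with the parentals, only the vi allele has switched, so vi is the middle locus and the order is f – vi – n.
f–vi: (318 + 31)/1601 = 0.2180; vi–n: (202 + 31)/1601 = 0.1455.
Expected DCO frequency = 0.2180 × 0.1455 ≈ 0.03172; observed = 31/1601 ≈ 0.01936.
Coefficient of coincidence = 0.01936/0.03172 ≈ 0.61.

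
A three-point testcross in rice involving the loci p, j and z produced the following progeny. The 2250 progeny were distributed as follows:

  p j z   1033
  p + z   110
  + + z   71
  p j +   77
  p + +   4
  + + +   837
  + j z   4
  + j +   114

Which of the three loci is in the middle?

p

The two most frequent reciprocal classes, p j z and + + +, are the parental types, so the F1 was p j z / + + +.
The two rarest classes, + j z and p + +, are the double crossovers. Comparing them with the parentals, only the p allele has switched, so p is the middle locus and the order is j – p – z.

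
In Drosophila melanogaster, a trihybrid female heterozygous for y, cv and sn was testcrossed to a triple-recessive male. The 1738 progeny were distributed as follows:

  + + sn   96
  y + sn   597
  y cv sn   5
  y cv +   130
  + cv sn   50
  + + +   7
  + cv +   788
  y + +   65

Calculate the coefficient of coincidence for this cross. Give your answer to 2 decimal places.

The two most frequent reciprocal classes, + cv + and y + sn, are the parental types, so the F1 was + cv + / y + sn.
The two rarest classes, + + + and y cv sn, are the double crossovers. Comparing them with the parentals, only the cv allele has switched, so cv is the middle locus and the order is sn – cv – y.
sn–cv: (115 + 12)/1738 = 0.0731; cv–y: (226 + 12)/1738 = 0.1369.
Expected DCO frequency = 0.0731 × 0.1369 ≈ 0.01001; observed = 12/1738 ≈ 0.00690.
Coefficient of coincidence = 0.00690/0.01001 ≈ 0.69.

0.69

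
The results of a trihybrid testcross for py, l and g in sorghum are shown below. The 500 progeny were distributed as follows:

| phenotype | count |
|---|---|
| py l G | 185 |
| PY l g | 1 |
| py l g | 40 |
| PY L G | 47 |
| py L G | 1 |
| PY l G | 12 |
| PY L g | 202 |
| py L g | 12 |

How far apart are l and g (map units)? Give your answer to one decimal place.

17.8 map units

The two most frequent reciprocal classes, py l G and PY L g, are the parental types, so the F1 was py l G / PY L g.
The two rarest classes, py L G and PY l g, are the double crossovers. Comparing them with the parentals, only the l allele has switched, so l is the middle locus and the order is py – l – g.
Crossovers in the l–g interval produce the single-crossover classes py l g and PY L G (40 + 47 = 87) plus the double crossovers (2).
RF(l–g) = (87 + 2) / 500 = 89/500 = 0.1780 → 17.8 map units.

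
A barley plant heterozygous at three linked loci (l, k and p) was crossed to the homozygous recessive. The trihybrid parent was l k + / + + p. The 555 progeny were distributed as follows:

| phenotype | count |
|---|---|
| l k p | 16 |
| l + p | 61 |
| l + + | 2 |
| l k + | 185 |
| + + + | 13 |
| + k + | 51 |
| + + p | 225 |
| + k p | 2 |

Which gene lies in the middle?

k

The two rarest classes, l + + and + k p, are the double crossovers. Comparing them with the parentals, only the k allele has switched, so k is the middle locus and the order is p – k – l.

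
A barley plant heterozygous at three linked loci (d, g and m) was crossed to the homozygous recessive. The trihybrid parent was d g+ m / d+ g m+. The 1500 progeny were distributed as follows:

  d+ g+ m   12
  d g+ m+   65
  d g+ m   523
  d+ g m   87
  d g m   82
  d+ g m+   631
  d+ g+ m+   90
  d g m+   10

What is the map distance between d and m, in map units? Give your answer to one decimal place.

The two rarest classes, d+ g+ m and d g m+, are the double crossovers. Comparing them with the parentals, only the d allele has switched, so d is the middle locus and the order is m – d – g.
Crossovers in the m–d interval produce the single-crossover classes d g+ m+ and d+ g m (65 + 87 = 152) plus the double crossovers (22).
RF(m–d) = (152 + 22) / 1500 = 174/1500 = 0.1160 → 11.6 map units.

11.6 map units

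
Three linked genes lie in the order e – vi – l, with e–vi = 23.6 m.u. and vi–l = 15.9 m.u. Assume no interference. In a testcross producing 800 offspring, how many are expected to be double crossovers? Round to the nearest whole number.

Map distances give recombination frequencies of 0.236 and 0.159 for the two intervals.
With no interference, expected double-crossover frequency = 0.236 × 0.159 = 0.03752.
Expected number = 0.03752 × 800 = 30.02 ≈ 30.

30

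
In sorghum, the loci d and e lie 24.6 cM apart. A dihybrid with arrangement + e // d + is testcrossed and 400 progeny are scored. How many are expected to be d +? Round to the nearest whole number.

151

A map distance of 24.6 cM corresponds to a recombination frequency of 0.246.
The F1 is + e / d +, so d + is a parental gamete class with expected frequency (1 − r)/2 = 0.754/2 = 0.3770.
Expected number = 0.3770 × 400 = 150.80 ≈ 151.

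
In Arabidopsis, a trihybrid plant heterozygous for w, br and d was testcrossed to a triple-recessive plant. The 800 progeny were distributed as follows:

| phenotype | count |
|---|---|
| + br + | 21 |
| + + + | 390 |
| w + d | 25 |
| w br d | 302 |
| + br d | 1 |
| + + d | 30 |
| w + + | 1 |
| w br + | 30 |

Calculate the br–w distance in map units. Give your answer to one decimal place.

6.0 map units

The two most frequent reciprocal classes, + + + and w br d, are the parental types, so the F1 was + + + / w br d.
The two rarest classes, w + + and + br d, are the double crossovers. Comparing them with the parentals, only the w allele has switched, so w is the middle locus and the order is d – w – br.
Crossovers in the w–br interval produce the single-crossover classes + br + and w + d (21 + 25 = 46) plus the double crossovers (2).
RF(w–br) = (46 + 2) / 800 = 48/800 = 0.0600 → 6.0 map units.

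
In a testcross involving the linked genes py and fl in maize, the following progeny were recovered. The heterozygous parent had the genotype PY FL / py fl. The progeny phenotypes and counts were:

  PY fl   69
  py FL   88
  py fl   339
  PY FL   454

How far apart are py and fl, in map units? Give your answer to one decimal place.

16.5 map units

The recombinant classes are PY fl and py FL: 69 + 88 = 157.
Recombination frequency = 157/950 = 0.1653 ≈ 16.5%, i.e. 16.5 map units.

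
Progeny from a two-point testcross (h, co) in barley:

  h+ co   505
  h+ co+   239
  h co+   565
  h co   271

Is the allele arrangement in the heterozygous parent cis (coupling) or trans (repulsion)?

The two most frequent classes are h+ co (505) and h co+ (565); these are the parental (non-recombinant) types.
So the F1 carried h+ co on one chromosome and h co+ on the other — the recessive alleles are on opposite chromosomes (trans / repulsion).

trans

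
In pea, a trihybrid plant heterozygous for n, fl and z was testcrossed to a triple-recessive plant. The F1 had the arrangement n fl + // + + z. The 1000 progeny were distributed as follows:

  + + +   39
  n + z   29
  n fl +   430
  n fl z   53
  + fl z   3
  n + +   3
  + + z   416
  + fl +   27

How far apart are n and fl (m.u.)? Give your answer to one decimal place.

The two rarest classes, n + + and + fl z, are the double crossovers. Comparing them with the parentals, only the fl allele has switched, so fl is the middle locus and the order is n – fl – z.
Crossovers in the n–fl interval produce the single-crossover classes + fl + and n + z (27 + 29 = 56) plus the double crossovers (6).
RF(n–fl) = (56 + 6) / 1000 = 62/1000 = 0.0620 → 6.2 m.u.

6.2 m.u.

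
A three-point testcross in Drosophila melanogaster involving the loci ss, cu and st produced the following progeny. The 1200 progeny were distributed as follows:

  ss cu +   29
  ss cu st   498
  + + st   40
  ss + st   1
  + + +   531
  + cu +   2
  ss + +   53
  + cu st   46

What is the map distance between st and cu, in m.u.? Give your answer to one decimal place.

6.0 m.u.

The two most frequent reciprocal classes, + + + and ss cu st, are the parental types, so the F1 was + + + / ss cu st.
The two rarest classes, + cu + and ss + st, are the double crossovers. Comparing them with the parentals, only the cu allele has switched, so cu is the middle locus and the order is ss – cu – st.
Crossovers in the cu–st interval produce the single-crossover classes + + st and ss cu + (40 + 29 = 69) plus the double crossovers (3).
RF(cu–st) = (69 + 3) / 1200 = 72/1200 = 0.0600 → 6.0 m.u.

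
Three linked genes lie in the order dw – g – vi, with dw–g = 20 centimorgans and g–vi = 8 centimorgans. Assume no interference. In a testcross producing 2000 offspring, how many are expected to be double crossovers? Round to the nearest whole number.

Map distances give recombination frequencies of 0.200 and 0.080 for the two intervals.
With no interference, expected double-crossover frequency = 0.200 × 0.080 = 0.01600.
Expected number = 0.01600 × 2000 = 32.00 ≈ 32.

32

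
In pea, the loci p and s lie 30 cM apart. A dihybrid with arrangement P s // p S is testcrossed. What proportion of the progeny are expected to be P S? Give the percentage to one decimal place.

A map distance of 30 cM corresponds to a recombination frequency of 0.300.
The F1 is P s / p S, so P S is a recombinant gamete class with expected frequency r/2 = 0.300/2 = 0.1500.
That is 0.1500 = 15.0% of the progeny.

15.0%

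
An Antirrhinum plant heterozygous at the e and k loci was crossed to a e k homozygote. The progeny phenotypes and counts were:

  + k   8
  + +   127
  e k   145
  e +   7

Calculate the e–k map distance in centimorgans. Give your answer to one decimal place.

The two most frequent classes, + + (127) and e k (145), are the parental types, so the F1 was + + / e k.
The recombinant classes are + k and e +: 8 + 7 = 15.
Recombination frequency = 15/287 = 0.0523 ≈ 5.2%, i.e. 5.2 centimorgans.

5.2 centimorgans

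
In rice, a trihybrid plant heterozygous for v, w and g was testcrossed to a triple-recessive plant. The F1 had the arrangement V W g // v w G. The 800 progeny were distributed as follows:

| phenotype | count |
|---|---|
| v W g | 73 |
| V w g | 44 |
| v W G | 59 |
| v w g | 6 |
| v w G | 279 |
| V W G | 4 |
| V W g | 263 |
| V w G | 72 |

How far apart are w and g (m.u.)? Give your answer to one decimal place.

14.1 m.u.

The two rarest classes, V W G and v w g, are the double crossovers. Comparing them with the parentals, only the g allele has switched, so g is the middle locus and the order is v – g – w.
Crossovers in the g–w interval produce the single-crossover classes V w g and v W G (44 + 59 = 103) plus the double crossovers (10).
RF(g–w) = (103 + 10) / 800 = 113/800 = 0.1412 → 14.1 m.u.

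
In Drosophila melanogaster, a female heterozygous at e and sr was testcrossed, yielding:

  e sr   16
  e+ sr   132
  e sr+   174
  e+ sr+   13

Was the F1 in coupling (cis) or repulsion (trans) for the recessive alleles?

trans

The two most frequent classes are e+ sr (132) and e sr+ (174); these are the parental (non-recombinant) types.
So the F1 carried e+ sr on one chromosome and e sr+ on the other — the recessive alleles are on opposite chromosomes (trans / repulsion).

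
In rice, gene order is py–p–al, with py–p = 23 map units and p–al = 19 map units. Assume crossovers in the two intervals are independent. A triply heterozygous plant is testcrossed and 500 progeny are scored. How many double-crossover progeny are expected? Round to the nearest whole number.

Map distances give recombination frequencies of 0.230 and 0.190 for the two intervals.
With no interference, expected double-crossover frequency = 0.230 × 0.190 = 0.04370.
Expected number = 0.04370 × 500 = 21.85 ≈ 22.

22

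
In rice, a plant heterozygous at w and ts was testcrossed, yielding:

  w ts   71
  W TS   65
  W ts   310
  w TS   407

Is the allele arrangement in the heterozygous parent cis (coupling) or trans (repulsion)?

The two most frequent classes are W ts (310) and w TS (407); these are the parental (non-recombinant) types.
So the F1 carried W ts on one chromosome and w TS on the other — the recessive alleles are on opposite chromosomes (trans / repulsion).

trans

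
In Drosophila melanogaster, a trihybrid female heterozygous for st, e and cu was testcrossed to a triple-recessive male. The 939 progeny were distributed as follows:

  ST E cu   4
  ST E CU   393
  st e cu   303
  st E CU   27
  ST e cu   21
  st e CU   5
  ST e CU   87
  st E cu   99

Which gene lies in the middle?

cu

The two most frequent reciprocal classes, st e cu and ST E CU, are the parental types, so the F1 was st e cu / ST E CU.
The two rarest classes, st e CU and ST E cu, are the double crossovers. Comparing them with the parentals, only the cu allele has switched, so cu is the middle locus and the order is e – cu – st.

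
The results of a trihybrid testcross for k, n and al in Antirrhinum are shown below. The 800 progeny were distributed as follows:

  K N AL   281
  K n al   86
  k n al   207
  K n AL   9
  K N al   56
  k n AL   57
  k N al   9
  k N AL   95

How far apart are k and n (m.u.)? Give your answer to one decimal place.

24.9 m.u.

The two most frequent reciprocal classes, k n al and K N AL, are the parental types, so the F1 was k n al / K N AL.
The two rarest classes, k N al and K n AL, are the double crossovers. Comparing them with the parentals, only the n allele has switched, so n is the middle locus and the order is al – n – k.
Crossovers in the n–k interval produce the single-crossover classes K n al and k N AL (86 + 95 = 181) plus the double crossovers (18).
RF(n–k) = (181 + 18) / 800 = 199/800 = 0.2487 → 24.9 m.u.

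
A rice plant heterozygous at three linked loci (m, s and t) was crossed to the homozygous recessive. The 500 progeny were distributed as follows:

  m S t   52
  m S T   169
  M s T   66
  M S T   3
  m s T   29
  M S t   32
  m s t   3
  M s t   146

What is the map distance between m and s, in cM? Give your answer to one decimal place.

The two most frequent reciprocal classes, m S T and M s t, are the parental types, so the F1 was m S T / M s t.
The two rarest classes, M S T and m s t, are the double crossovers. Comparing them with the parentals, only the m allele has switched, so m is the middle locus and the order is t – m – s.
Crossovers in the m–s interval produce the single-crossover classes m s T and M S t (29 + 32 = 61) plus the double crossovers (6).
RF(m–s) = (61 + 6) / 500 = 67/500 = 0.1340 → 13.4 cM.

13.4 cM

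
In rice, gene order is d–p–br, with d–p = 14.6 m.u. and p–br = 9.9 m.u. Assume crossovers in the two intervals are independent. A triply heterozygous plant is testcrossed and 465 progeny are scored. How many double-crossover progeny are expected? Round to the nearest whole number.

7

Map distances give recombination frequencies of 0.146 and 0.099 for the two intervals.
With no interference, expected double-crossover frequency = 0.146 × 0.099 = 0.01445.
Expected number = 0.01445 × 465 = 6.72 ≈ 7.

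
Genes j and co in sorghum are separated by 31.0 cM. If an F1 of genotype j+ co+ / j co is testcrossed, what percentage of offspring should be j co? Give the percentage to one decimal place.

A map distance of 31.0 cM corresponds to a recombination frequency of 0.310.
The F1 is j+ co+ / j co, so j co is a parental gamete class with expected frequency (1 − r)/2 = 0.690/2 = 0.3450.
That is 0.3450 = 34.5% of the progeny.

34.5%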